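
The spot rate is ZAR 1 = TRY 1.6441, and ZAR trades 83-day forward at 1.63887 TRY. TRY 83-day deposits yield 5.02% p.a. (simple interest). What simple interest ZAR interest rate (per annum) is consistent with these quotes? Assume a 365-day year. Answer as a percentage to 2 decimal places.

T = 83/365 years.
F/S = 1.63887/1.6441 = 0.9968189 = (growth of TRY) / (growth of ZAR).
The TRY side grows by 1 + 0.0502×83/365 = 1.0114153.
That pins the ZAR growth at 1.014643.
(1.014643 − 1)/T = 0.064394, i.e. 6.44%.

6.44%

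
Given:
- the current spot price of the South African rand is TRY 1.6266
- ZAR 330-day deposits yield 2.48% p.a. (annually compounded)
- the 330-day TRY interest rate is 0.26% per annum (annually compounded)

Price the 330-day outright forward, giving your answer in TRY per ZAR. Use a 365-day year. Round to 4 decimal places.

1.5947

T = 330/365 years.
TRY growth factor: (1 + 0.0026)^(330/365) = 1.0023504.
Growth of 1 ZAR over T: (1 + 0.0248)^(330/365) = 1.0223955.
CIP: F = S · (grow TRY)/(grow ZAR) = 1.6266 × 1.0023504/1.0223955 = 1.594709 TRY per ZAR.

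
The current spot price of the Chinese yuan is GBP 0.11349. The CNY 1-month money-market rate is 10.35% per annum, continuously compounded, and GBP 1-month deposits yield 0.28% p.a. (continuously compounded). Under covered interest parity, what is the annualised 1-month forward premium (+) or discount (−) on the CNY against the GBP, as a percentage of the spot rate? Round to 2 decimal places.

T = 1/12 years.
F = S · g_GBP/g_CNY = 0.11349 × 1.0002334/1.0086623 = 0.11254162.
(F − S)/S ÷ T = (0.11254162 − 0.11349)/0.11349/(1/12) = -0.100278 → -10.03%.

-10.03%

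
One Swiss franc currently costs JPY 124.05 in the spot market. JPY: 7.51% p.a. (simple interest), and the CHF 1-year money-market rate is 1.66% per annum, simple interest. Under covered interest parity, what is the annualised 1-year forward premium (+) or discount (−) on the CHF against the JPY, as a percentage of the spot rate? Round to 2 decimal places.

T = 1 year.
CIP forward (JPY per CHF) = 124.05 × 1.075100/1.016600 = 131.18843.
Annualised premium = (F − S)/S × (1/T) = (131.18843 − 124.05)/124.05 ÷ 1 = 5.75%.

+5.75%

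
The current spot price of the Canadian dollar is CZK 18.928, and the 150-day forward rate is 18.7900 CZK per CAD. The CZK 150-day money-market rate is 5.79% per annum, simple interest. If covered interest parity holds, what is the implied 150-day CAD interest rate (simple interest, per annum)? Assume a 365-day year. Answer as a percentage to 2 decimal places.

T = 150/365 years.
By CIP, F/S equals the CZK-to-CAD growth ratio: 18.79/18.928 = 0.9927092.
CZK growth factor: 1 + 0.0579×150/365 = 1.0237945.
So the CAD growth factor = 1.0313136.
(1.0313136 − 1)/T = 0.076196, i.e. 7.62%.

7.62%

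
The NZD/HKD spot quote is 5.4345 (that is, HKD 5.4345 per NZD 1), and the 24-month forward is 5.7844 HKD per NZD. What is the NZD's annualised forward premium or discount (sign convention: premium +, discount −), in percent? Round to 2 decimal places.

T = 2 years.
Period premium: (5.7844 − 5.4345)/5.4345 = 0.0643849.
Per annum: 0.0643849 / 2 = 0.032192 = 3.22%.

+3.22%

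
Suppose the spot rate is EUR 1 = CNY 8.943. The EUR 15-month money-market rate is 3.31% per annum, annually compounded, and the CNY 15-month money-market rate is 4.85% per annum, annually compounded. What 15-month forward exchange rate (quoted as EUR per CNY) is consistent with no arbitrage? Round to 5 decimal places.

0.10977

T = 15/12 years.
CNY accumulates by (1 + 0.0485)^(15/12) = 1.0609882.
EUR accumulates by (1 + 0.0331)^(15/12) = 1.0415448.
Forward (CNY per EUR) = 8.943 × 1.0609882 / 1.0415448 = 9.109947.
Invert for EUR per CNY: 1 / 9.109947 = 0.10977.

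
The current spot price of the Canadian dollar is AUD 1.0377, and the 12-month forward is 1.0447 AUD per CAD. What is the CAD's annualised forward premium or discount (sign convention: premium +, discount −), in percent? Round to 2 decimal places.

T = 1 year.
(F − S)/S = (1.0447 − 1.0377)/1.0377 = 0.0067457.
Annualise by dividing by T: 0.0067457 / 1 = 0.006746 → 0.67%.

+0.67%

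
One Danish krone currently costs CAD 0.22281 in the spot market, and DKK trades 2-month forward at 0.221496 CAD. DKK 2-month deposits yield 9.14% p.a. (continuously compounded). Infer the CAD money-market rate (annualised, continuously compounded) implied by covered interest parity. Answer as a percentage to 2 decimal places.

5.59%

T = 2/12 years.
CIP gives F = S · g_CAD/g_DKK, so g_CAD/g_DKK = 0.221496/0.22281 = 0.9941026.
The DKK side grows by e^(0.0914×2/12) = 1.015350.
So the CAD growth factor = 1.0093621.
Take logs: ln 1.0093621 / (2/12) = 0.055911, so 5.59%.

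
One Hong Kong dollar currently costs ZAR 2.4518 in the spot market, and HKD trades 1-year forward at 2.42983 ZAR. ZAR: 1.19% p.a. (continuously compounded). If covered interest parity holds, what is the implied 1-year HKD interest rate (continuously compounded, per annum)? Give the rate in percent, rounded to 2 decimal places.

2.09%

T = 1 year.
CIP gives F = S · g_ZAR/g_HKD, so g_ZAR/g_HKD = 2.42983/2.4518 = 0.9910392.
ZAR growth factor: e^(0.0119×1) = 1.0119711.
That pins the HKD growth at 1.0211212.
r = ln(1.0211212)/1 = 0.020901 → 2.09%.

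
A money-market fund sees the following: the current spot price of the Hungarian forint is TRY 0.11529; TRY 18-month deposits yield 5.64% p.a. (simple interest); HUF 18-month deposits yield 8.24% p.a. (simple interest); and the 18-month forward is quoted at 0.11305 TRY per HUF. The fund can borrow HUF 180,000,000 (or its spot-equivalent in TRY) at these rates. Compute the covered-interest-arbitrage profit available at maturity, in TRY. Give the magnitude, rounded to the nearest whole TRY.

TRY 356,300

T = 18/12 years.
Route A — deposit HUF, sell forward: 180,000,000 × 1.123600 × 0.11305 = TRY 22,864,136.40.
Route B — convert at spot, deposit TRY: 180,000,000 × 0.11529 × 1.084600 = TRY 22,507,836.12.
The quoted forward overvalues HUF, so borrow TRY, buy HUF at spot, deposit the HUF at 8.24%, and sell the proceeds forward at 0.11305.
The gap between the two covered legs is TRY 356,300.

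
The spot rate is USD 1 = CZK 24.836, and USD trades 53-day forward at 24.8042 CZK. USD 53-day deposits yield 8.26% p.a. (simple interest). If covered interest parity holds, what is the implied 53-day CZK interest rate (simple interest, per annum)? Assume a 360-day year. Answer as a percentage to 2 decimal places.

T = 53/360 years.
CIP gives F = S · g_CZK/g_USD, so g_CZK/g_USD = 24.8042/24.836 = 0.9987196.
USD growth factor: 1 + 0.0826×53/360 = 1.0121606.
So the CZK growth factor = 1.0108646.
r = (1.0108646 − 1)/(53/360) = 0.073797 → 7.38%.

7.38%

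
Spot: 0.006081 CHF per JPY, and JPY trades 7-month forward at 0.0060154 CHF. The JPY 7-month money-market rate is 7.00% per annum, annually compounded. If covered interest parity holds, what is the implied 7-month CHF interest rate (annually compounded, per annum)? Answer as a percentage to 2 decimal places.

T = 7/12 years.
F/S = 0.0060154/0.006081 = 0.9892123 = (growth of CHF) / (growth of JPY).
The JPY side grows by (1 + 0.0700)^(7/12) = 1.0402567.
Hence g_CHF = 1.0290347.
r = 1.0290347^(12/7) − 1 = 0.050288 → 5.03%.

5.03%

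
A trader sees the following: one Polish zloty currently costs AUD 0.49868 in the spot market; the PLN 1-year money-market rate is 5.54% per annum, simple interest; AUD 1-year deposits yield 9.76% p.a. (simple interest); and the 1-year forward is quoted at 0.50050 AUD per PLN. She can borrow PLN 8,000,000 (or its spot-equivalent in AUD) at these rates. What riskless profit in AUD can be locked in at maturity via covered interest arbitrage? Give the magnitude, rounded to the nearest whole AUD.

T = 1 year.
Invest the PLN and cover forward: 8,000,000 × 1.055400 × 0.50050 = AUD 4,225,821.60.
Convert at spot and invest in AUD: 8,000,000 × 0.49868 × 1.097600 = AUD 4,378,809.34.
The quoted forward undervalues PLN, so borrow PLN, convert to AUD at spot, deposit the AUD at 9.76%, and buy PLN forward at 0.50050 to cover the loan.
Arbitrage profit = |4,225,821.60 − 4,378,809.34| = AUD 152,988.

AUD 152,988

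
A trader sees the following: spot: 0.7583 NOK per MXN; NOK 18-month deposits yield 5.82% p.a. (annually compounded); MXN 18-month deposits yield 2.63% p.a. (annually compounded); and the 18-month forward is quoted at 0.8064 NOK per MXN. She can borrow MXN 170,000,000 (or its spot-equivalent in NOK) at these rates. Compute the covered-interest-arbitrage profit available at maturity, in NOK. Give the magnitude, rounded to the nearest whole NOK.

T = 18/12 years.
Keep in MXN, deliver into the forward: 170,000,000·1.03970825785·0.8064 = NOK 142,531,525.65.
Swap to NOK now, deposit: 170,000,000·0.7583·1.08855815525 = NOK 140,327,120.35.
The quoted forward overvalues MXN, so borrow NOK, buy MXN at spot, deposit the MXN at 2.63%, and sell the proceeds forward at 0.8064.
The gap between the two covered legs is NOK 2,204,405.

NOK 2,204,405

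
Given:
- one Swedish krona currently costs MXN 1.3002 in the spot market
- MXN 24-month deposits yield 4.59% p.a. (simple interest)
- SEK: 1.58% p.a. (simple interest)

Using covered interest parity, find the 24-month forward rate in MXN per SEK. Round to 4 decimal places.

T = 2 years.
MXN growth factor: 1 + 0.0459×2 = 1.091800.
SEK growth factor: 1 + 0.0158×2 = 1.031600.
CIP: F = S · (grow MXN)/(grow SEK) = 1.3002 × 1.091800/1.031600 = 1.376074 MXN per SEK.

1.3761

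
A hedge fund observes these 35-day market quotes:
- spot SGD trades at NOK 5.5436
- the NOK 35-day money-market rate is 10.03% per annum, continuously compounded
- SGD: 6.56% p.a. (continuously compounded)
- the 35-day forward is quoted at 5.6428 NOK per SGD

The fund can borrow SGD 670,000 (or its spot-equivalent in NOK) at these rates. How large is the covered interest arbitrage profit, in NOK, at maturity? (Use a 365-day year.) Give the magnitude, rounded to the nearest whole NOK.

T = 35/365 years.
Keep in SGD, deliver into the forward: 670,000·1.006310237·5.6428 = NOK 3,804,532.96.
Swap to NOK now, deposit: 670,000·5.5436·1.009664208 = NOK 3,750,106.92.
The quoted forward overvalues SGD, so borrow NOK, buy SGD at spot, deposit the SGD at 6.56%, and sell the proceeds forward at 5.6428.
Arbitrage profit = |3,804,532.96 − 3,750,106.92| = NOK 54,426.

NOK 54,426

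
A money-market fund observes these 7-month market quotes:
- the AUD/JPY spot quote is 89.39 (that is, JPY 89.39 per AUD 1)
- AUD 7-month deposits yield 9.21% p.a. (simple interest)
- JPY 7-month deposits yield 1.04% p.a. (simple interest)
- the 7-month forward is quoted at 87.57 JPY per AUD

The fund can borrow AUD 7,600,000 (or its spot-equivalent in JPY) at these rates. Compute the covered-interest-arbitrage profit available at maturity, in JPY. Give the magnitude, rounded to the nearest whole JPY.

T = 7/12 years.
Keep in AUD, deliver into the forward: 7,600,000·1.053725·87.57 = JPY 701,287,706.70.
Swap to JPY now, deposit: 7,600,000·89.39·1.00606666667 = JPY 683,485,474.94.
The quoted forward overvalues AUD, so borrow JPY, buy AUD at spot, deposit the AUD at 9.21%, and sell the proceeds forward at 87.57.
Arbitrage profit = |701,287,706.70 − 683,485,474.94| = JPY 17,802,232.

JPY 17,802,232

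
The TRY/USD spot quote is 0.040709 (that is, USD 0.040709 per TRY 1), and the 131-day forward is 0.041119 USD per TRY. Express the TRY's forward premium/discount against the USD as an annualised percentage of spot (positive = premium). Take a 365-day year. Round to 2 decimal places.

T = 131/365 years.
(F − S)/S = (0.041119 − 0.040709)/0.040709 = 0.0100715.
Per annum: 0.0100715 / (131/365) = 0.028062 = 2.81%.

+2.81%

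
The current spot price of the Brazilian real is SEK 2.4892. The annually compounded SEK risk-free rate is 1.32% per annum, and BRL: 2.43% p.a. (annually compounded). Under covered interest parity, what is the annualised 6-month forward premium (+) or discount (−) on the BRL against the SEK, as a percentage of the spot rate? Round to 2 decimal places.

T = 6/12 years.
CIP forward (SEK per BRL) = 2.4892 × 1.0065784/1.0120771 = 2.4756760.
Annualised premium = (F − S)/S × (1/T) = (2.4756760 − 2.4892)/2.4892 ÷ (6/12) = -1.09%.

-1.09%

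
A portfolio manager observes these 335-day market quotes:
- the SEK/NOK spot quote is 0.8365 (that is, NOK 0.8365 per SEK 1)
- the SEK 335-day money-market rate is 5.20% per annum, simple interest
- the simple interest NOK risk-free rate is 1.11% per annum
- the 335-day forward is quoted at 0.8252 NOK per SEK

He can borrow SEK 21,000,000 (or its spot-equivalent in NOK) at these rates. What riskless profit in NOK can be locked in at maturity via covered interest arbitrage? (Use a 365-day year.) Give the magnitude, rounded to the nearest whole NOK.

T = 335/365 years.
Keep in SEK, deliver into the forward: 21,000,000·1.0477260274·0.8252 = NOK 18,156,253.87.
Swap to NOK now, deposit: 21,000,000·0.8365·1.0101876712 = NOK 17,745,461.73.
The quoted forward overvalues SEK, so borrow NOK, buy SEK at spot, deposit the SEK at 5.20%, and sell the proceeds forward at 0.8252.
Arbitrage profit = |18,156,253.87 − 17,745,461.73| = NOK 410,792.

NOK 410,792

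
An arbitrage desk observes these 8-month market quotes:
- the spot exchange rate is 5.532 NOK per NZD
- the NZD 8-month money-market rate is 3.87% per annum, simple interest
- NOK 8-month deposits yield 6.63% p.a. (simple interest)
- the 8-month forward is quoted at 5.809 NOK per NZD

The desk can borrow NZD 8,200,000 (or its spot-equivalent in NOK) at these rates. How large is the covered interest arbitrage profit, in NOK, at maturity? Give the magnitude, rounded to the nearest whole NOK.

T = 8/12 years.
Invest the NZD and cover forward: 8,200,000 × 1.025800 × 5.809 = NOK 48,862,752.04.
Convert at spot and invest in NOK: 8,200,000 × 5.532 × 1.044200 = NOK 47,367,418.08.
The quoted forward overvalues NZD, so borrow NOK, buy NZD at spot, deposit the NZD at 3.87%, and sell the proceeds forward at 5.809.
Arbitrage profit = |48,862,752.04 − 47,367,418.08| = NOK 1,495,334.

NOK 1,495,334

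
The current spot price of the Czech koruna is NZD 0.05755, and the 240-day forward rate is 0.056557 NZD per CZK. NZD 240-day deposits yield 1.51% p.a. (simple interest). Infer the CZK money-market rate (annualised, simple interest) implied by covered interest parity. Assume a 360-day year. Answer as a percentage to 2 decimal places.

T = 240/360 years.
CIP gives F = S · g_NZD/g_CZK, so g_NZD/g_CZK = 0.056557/0.05755 = 0.9827454.
The NZD side grows by 1 + 0.0151×240/360 = 1.0100667.
So the CZK growth factor = 1.027801.
r = (1.027801 − 1)/(240/360) = 0.041701 → 4.17%.

4.17%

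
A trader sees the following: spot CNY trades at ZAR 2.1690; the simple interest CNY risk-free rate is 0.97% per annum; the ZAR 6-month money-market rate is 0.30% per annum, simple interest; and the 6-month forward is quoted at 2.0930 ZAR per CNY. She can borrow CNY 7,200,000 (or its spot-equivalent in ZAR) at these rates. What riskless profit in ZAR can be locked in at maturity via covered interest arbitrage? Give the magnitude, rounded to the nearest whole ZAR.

ZAR 497,538

T = 6/12 years.
Keep in CNY, deliver into the forward: 7,200,000·1.004850·2.0930 = ZAR 15,142,687.56.
Swap to ZAR now, deposit: 7,200,000·2.1690·1.001500 = ZAR 15,640,225.20.
The quoted forward undervalues CNY, so borrow CNY, convert to ZAR at spot, deposit the ZAR at 0.30%, and buy CNY forward at 2.0930 to cover the loan.
Arbitrage profit = |15,142,687.56 − 15,640,225.20| = ZAR 497,538.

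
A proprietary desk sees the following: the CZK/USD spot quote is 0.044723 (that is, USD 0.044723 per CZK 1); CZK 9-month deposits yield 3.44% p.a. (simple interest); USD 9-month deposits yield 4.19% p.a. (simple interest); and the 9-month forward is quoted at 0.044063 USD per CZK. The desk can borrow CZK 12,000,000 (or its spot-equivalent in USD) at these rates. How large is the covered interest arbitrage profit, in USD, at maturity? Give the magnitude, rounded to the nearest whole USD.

T = 9/12 years.
Invest the CZK and cover forward: 12,000,000 × 1.025800 × 0.044063 = USD 542,397.90.
Convert at spot and invest in USD: 12,000,000 × 0.044723 × 1.031425 = USD 553,541.04.
The quoted forward undervalues CZK, so borrow CZK, convert to USD at spot, deposit the USD at 4.19%, and buy CZK forward at 0.044063 to cover the loan.
The gap between the two covered legs is USD 11,143.

USD 11,143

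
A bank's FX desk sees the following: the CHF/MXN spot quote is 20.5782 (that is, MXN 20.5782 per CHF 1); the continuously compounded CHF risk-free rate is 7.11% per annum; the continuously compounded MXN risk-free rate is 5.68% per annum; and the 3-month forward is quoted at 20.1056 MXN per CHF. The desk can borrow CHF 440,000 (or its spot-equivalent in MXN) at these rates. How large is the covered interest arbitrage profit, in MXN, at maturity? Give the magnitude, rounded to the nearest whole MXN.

T = 3/12 years.
Invest the CHF and cover forward: 440,000 × 1.017933915 × 20.1056 = MXN 9,005,115.73.
Convert at spot and invest in MXN: 440,000 × 20.5782 × 1.014301299 = MXN 9,183,897.80.
The quoted forward undervalues CHF, so borrow CHF, convert to MXN at spot, deposit the MXN at 5.68%, and buy CHF forward at 20.1056 to cover the loan.
The gap between the two covered legs is MXN 178,782.

MXN 178,782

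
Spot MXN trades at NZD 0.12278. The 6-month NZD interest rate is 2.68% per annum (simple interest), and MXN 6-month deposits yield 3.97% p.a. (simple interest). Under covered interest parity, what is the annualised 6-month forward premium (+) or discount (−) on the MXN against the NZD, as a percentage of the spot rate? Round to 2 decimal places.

T = 6/12 years.
F = S · g_NZD/g_MXN = 0.12278 × 1.013400/1.019850 = 0.12200348.
Annualised premium = (F − S)/S × (1/T) = (0.12200348 − 0.12278)/0.12278 ÷ (6/12) = -1.26%.

-1.26%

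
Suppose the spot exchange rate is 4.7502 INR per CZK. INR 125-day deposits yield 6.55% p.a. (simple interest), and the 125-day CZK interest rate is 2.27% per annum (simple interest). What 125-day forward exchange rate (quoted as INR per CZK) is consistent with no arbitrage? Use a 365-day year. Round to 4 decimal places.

T = 125/365 years.
INR accumulates by 1 + 0.0655×125/365 = 1.0224315.
Growth of 1 CZK over T: 1 + 0.0227×125/365 = 1.007774.
CIP: F = S · (grow INR)/(grow CZK) = 4.7502 × 1.0224315/1.007774 = 4.819289 INR per CZK.

4.8193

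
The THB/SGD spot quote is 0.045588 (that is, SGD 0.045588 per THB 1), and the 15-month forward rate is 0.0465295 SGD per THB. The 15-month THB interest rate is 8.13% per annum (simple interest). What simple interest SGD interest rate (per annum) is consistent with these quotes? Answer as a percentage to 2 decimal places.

T = 15/12 years.
F/S = 0.0465295/0.045588 = 1.0206524 = (growth of SGD) / (growth of THB).
The THB side grows by 1 + 0.0813×15/12 = 1.101625.
Hence g_SGD = 1.1243762.
r = (1.1243762 − 1)/(15/12) = 0.099501 → 9.95%.

9.95%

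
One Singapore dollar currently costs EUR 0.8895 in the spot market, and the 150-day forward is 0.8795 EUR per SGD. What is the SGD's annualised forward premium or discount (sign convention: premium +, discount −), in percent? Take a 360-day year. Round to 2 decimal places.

-2.70%

T = 150/360 years.
SGD trades forward at -1.12423% vs spot over the period.
×(1/T) gives -2.70% p.a.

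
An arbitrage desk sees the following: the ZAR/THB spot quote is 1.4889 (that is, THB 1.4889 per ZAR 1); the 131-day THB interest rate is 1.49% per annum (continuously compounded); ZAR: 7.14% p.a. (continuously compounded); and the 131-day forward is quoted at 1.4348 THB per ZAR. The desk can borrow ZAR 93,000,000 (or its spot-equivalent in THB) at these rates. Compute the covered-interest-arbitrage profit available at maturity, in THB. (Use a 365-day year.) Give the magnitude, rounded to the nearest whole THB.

THB 2,310,166

T = 131/365 years.
Invest the ZAR and cover forward: 93,000,000 × 1.02595691575 × 1.4348 = THB 136,899,997.39.
Convert at spot and invest in THB: 93,000,000 × 1.4889 × 1.00536199555 = THB 139,210,163.19.
The quoted forward undervalues ZAR, so borrow ZAR, convert to THB at spot, deposit the THB at 1.49%, and buy ZAR forward at 1.4348 to cover the loan.
Arbitrage profit = |136,899,997.39 − 139,210,163.19| = THB 2,310,166.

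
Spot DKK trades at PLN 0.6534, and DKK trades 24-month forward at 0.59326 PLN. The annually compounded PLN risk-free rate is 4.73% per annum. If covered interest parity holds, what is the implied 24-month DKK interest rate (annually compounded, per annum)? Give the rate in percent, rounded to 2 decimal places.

9.91%

T = 2 years.
F/S = 0.59326/0.6534 = 0.9079584 = (growth of PLN) / (growth of DKK).
PLN growth factor: (1 + 0.0473)^2 = 1.0968373.
That pins the DKK growth at 1.2080259.
r = 1.2080259^(1/2) − 1 = 0.099102 → 9.91%.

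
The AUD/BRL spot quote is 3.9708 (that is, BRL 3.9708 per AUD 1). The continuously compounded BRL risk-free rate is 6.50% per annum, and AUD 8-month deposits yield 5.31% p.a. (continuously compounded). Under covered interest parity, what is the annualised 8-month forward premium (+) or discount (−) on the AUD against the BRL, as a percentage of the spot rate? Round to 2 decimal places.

T = 8/12 years.
F = S · g_BRL/g_AUD = 3.9708 × 1.0442859/1.036034 = 4.0024270.
Annualised premium = (F − S)/S × (1/T) = (4.0024270 − 3.9708)/3.9708 ÷ (8/12) = 1.19%.

+1.19%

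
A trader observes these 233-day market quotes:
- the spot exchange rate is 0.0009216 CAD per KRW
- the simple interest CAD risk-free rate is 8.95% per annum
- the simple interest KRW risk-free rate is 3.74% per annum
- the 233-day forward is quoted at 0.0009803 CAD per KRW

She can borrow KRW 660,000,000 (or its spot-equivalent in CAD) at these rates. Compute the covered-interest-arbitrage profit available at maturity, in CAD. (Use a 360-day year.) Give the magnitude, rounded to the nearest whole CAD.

T = 233/360 years.
Invest the KRW and cover forward: 660,000,000 × 1.02420611 × 0.0009803 = CAD 662,659.30.
Convert at spot and invest in CAD: 660,000,000 × 0.0009216 × 1.05792639 = CAD 643,490.07.
The quoted forward overvalues KRW, so borrow CAD, buy KRW at spot, deposit the KRW at 3.74%, and sell the proceeds forward at 0.0009803.
Profit = 662,659.30 − 643,490.07 = CAD 19,169.

CAD 19,169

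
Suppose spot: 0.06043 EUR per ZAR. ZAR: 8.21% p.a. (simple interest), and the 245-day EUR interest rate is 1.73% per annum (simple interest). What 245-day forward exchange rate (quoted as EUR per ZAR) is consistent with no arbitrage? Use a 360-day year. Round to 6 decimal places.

0.057906

T = 245/360 years.
EUR accumulates by 1 + 0.0173×245/360 = 1.0117736.
Growth of 1 ZAR over T: 1 + 0.0821×245/360 = 1.0558736.
So F = 0.06043 × 1.0117736 / 1.0558736 = 0.05790606 (EUR/ZAR).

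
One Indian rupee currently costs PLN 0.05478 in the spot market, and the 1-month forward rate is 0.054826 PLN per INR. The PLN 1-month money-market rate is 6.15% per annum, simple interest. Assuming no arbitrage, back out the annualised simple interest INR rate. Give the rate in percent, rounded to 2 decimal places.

T = 1/12 years.
F/S = 0.054826/0.05478 = 1.0008397 = (growth of PLN) / (growth of INR).
The PLN side grows by 1 + 0.0615×1/12 = 1.005125.
That pins the INR growth at 1.0042817.
(1.0042817 − 1)/T = 0.051380, i.e. 5.14%.

5.14%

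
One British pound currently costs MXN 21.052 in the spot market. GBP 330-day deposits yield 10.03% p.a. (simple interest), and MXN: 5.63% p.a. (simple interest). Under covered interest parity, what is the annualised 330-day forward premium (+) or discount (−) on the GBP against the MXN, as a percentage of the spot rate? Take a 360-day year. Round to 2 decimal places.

-4.03%

T = 330/360 years.
CIP forward (MXN per GBP) = 21.052 × 1.0516083/1.0919417 = 20.274396.
Annualised premium = (F − S)/S × (1/T) = (20.274396 − 21.052)/21.052 ÷ (330/360) = -4.03%.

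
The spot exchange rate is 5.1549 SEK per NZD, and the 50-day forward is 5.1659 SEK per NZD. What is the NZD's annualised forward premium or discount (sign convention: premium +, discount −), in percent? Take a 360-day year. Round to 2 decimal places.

T = 50/360 years.
(F − S)/S = (5.1659 − 5.1549)/5.1549 = 0.0021339.
Per annum: 0.0021339 / (50/360) = 0.015364 = 1.54%.

+1.54%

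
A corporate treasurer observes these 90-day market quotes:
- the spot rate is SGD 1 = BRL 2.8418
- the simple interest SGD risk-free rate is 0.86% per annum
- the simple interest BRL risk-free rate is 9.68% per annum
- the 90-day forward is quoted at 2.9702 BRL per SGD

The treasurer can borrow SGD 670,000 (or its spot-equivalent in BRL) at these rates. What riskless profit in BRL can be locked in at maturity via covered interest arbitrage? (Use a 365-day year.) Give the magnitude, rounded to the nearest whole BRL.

T = 90/365 years.
Invest the SGD and cover forward: 670,000 × 1.002120548 × 2.9702 = BRL 1,994,253.96.
Convert at spot and invest in BRL: 670,000 × 2.8418 × 1.023868493 = BRL 1,949,451.75.
The quoted forward overvalues SGD, so borrow BRL, buy SGD at spot, deposit the SGD at 0.86%, and sell the proceeds forward at 2.9702.
The gap between the two covered legs is BRL 44,802.

BRL 44,802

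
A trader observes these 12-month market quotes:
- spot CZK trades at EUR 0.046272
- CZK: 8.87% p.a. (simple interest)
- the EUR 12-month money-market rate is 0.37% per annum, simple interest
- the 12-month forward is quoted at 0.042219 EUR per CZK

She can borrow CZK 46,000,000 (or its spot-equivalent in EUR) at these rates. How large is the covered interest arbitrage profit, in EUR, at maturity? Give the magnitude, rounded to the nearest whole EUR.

T = 1 year.
Route A — deposit CZK, sell forward: 46,000,000 × 1.088700 × 0.042219 = EUR 2,114,335.96.
Route B — convert at spot, deposit EUR: 46,000,000 × 0.046272 × 1.003700 = EUR 2,136,387.49.
The quoted forward undervalues CZK, so borrow CZK, convert to EUR at spot, deposit the EUR at 0.37%, and buy CZK forward at 0.042219 to cover the loan.
Profit = 2,136,387.49 − 2,114,335.96 = EUR 22,052.

EUR 22,052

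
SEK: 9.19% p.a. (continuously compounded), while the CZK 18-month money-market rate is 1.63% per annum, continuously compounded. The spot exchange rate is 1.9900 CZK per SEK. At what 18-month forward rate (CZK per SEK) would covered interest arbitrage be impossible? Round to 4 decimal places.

1.7767

T = 18/12 years.
CZK accumulates by e^(0.0163×18/12) = 1.0247514.
SEK growth factor: e^(0.0919×18/12) = 1.1478034.
CIP: F = S · (grow CZK)/(grow SEK) = 1.99 × 1.0247514/1.1478034 = 1.776659 CZK per SEK.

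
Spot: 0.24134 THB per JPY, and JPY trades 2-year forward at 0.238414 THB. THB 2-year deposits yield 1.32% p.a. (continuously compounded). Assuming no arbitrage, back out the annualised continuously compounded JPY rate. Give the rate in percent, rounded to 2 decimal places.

1.93%

T = 2 years.
By CIP, F/S equals the THB-to-JPY growth ratio: 0.238414/0.24134 = 0.9878760.
The THB side grows by e^(0.0132×2) = 1.0267516.
So the JPY growth factor = 1.0393527.
r = ln(1.0393527)/2 = 0.019299 → 1.93%.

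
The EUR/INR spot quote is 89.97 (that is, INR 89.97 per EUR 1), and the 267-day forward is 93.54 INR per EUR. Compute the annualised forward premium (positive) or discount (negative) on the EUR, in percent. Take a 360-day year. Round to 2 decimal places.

T = 267/360 years.
(F − S)/S = (93.54 − 89.97)/89.97 = 0.0396799.
Per annum: 0.0396799 / (267/360) = 0.053501 = 5.35%.

+5.35%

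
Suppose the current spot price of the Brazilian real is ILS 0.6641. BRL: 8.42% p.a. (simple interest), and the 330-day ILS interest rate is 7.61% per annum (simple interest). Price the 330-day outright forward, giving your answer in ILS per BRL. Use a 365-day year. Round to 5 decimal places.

T = 330/365 years.
ILS growth factor: 1 + 0.0761×330/365 = 1.0688027.
BRL accumulates by 1 + 0.0842×330/365 = 1.076126.
Forward (ILS per BRL) = 0.6641 × 1.0688027 / 1.076126 = 0.6595806.

0.65958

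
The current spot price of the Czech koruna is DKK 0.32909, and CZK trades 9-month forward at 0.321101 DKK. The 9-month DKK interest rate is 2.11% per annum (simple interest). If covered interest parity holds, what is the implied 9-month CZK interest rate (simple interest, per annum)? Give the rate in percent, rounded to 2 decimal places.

5.48%

T = 9/12 years.
CIP gives F = S · g_DKK/g_CZK, so g_DKK/g_CZK = 0.321101/0.32909 = 0.9757240.
DKK growth factor: 1 + 0.0211×9/12 = 1.015825.
So the CZK growth factor = 1.0410987.
r = (1.0410987 − 1)/(9/12) = 0.054798 → 5.48%.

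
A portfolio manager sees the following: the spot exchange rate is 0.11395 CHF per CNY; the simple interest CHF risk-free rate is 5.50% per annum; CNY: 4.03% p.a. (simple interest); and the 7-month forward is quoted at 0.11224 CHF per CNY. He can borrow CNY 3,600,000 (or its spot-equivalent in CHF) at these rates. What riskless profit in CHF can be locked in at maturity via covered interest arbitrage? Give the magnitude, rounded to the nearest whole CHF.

CHF 9,818

T = 7/12 years.
Keep in CNY, deliver into the forward: 3,600,000·1.02350833·0.11224 = CHF 413,562.87.
Swap to CHF now, deposit: 3,600,000·0.11395·1.03208333 = CHF 423,381.22.
The quoted forward undervalues CNY, so borrow CNY, convert to CHF at spot, deposit the CHF at 5.50%, and buy CNY forward at 0.11224 to cover the loan.
Profit = 423,381.22 − 413,562.87 = CHF 9,818.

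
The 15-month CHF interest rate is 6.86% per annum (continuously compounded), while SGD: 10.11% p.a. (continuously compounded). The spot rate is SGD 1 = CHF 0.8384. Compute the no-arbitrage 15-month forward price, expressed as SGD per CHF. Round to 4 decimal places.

T = 15/12 years.
CHF growth factor: e^(0.0686×15/12) = 1.0895339.
SGD growth factor: e^(0.1011×15/12) = 1.1347076.
CIP: F = S · (grow CHF)/(grow SGD) = 0.8384 × 1.0895339/1.1347076 = 0.8050226 CHF per SGD.
Invert for SGD per CHF: 1 / 0.8050226 = 1.2422.

1.2422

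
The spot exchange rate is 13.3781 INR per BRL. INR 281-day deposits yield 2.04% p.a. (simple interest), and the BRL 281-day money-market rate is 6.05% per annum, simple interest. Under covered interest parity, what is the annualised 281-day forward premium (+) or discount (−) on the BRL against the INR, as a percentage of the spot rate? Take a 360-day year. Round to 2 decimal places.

T = 281/360 years.
F = S · g_INR/g_BRL = 13.3781 × 1.0159233/1.0472236 = 12.9782441.
(F − S)/S ÷ T = (12.9782441 − 13.3781)/13.3781/(281/360) = -0.038292 → -3.83%.

-3.83%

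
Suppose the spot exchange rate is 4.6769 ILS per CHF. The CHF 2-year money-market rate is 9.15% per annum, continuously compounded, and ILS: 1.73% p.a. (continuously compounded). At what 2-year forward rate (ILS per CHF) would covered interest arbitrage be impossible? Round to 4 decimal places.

T = 2 years.
ILS accumulates by e^(0.0173×2) = 1.0352055.
Growth of 1 CHF over T: e^(0.0915×2) = 1.2008144.
Forward (ILS per CHF) = 4.6769 × 1.0352055 / 1.2008144 = 4.031891.

4.0319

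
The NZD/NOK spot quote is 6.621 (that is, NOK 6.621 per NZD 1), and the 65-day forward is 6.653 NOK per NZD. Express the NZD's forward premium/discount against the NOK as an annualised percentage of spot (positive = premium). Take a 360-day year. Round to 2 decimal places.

+2.68%

T = 65/360 years.
NZD trades forward at +0.48331% vs spot over the period.
Per annum: 0.0048331 / (65/360) = 0.026768 = 2.68%.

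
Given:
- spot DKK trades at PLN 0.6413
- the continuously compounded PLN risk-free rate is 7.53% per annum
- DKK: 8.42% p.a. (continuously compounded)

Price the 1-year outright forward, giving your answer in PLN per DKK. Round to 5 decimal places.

T = 1 year.
PLN accumulates by e^(0.0753×1) = 1.0782076.
Growth of 1 DKK over T: e^(0.0842×1) = 1.0878464.
So F = 0.6413 × 1.0782076 / 1.0878464 = 0.6356178 (PLN/DKK).

0.63562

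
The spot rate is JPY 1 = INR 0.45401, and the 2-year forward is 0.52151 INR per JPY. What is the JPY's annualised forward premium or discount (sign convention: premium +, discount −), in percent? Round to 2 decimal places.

T = 2 years.
Period premium: (0.52151 − 0.45401)/0.45401 = 0.1486751.
Annualise by dividing by T: 0.1486751 / 2 = 0.074338 → 7.43%.

+7.43%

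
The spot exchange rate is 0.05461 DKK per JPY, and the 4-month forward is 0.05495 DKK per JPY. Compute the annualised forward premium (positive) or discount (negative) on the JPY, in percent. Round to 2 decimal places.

+1.87%

T = 4/12 years.
Period premium: (0.05495 − 0.05461)/0.05461 = 0.0062260.
Annualise by dividing by T: 0.0062260 / (4/12) = 0.018678 → 1.87%.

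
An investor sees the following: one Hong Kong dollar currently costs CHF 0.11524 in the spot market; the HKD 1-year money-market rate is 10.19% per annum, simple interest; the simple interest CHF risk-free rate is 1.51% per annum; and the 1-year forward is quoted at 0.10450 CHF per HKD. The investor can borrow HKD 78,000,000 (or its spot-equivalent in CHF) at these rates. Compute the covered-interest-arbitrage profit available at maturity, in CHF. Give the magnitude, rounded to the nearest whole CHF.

T = 1 year.
Route A — deposit HKD, sell forward: 78,000,000 × 1.101900 × 0.10450 = CHF 8,981,586.90.
Route B — convert at spot, deposit CHF: 78,000,000 × 0.11524 × 1.015100 = CHF 9,124,449.67.
The quoted forward undervalues HKD, so borrow HKD, convert to CHF at spot, deposit the CHF at 1.51%, and buy HKD forward at 0.10450 to cover the loan.
Arbitrage profit = |8,981,586.90 − 9,124,449.67| = CHF 142,863.

CHF 142,863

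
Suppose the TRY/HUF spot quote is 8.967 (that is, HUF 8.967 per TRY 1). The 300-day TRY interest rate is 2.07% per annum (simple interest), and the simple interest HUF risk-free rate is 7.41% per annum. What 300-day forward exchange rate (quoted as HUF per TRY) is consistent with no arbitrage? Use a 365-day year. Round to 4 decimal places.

T = 300/365 years.
HUF accumulates by 1 + 0.0741×300/365 = 1.0609041.
Growth of 1 TRY over T: 1 + 0.0207×300/365 = 1.0170137.
CIP: F = S · (grow HUF)/(grow TRY) = 8.967 × 1.0609041/1.0170137 = 9.353981 HUF per TRY.

9.3540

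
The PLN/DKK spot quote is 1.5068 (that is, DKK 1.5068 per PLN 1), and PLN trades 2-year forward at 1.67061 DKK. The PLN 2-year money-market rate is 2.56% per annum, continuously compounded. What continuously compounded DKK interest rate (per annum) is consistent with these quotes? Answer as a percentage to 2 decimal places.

7.72%

T = 2 years.
By CIP, F/S equals the DKK-to-PLN growth ratio: 1.67061/1.5068 = 1.1087138.
The PLN side grows by e^(0.0256×2) = 1.0525334.
Hence g_DKK = 1.1669583.
r = ln(1.1669583)/2 = 0.077200 → 7.72%.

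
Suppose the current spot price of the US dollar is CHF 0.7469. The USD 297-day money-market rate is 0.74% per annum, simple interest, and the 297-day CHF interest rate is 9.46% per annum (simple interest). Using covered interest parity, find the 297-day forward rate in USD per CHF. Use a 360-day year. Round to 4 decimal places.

T = 297/360 years.
Growth of 1 CHF over T: 1 + 0.0946×297/360 = 1.078045.
Growth of 1 USD over T: 1 + 0.0074×297/360 = 1.006105.
Forward (CHF per USD) = 0.7469 × 1.078045 / 1.006105 = 0.8003059.
Quoted the other way: 1/0.8003059 = 1.2495 USD per CHF.

1.2495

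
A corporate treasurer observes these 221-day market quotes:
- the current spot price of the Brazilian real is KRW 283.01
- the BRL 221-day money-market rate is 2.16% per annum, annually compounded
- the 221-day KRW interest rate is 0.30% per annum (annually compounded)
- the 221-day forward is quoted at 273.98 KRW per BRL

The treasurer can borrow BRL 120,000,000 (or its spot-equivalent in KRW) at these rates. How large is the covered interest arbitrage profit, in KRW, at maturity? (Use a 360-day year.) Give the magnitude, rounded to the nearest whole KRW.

KRW 711,952,088

T = 221/360 years.
Route A — deposit BRL, sell forward: 120,000,000 × 1.013205250628 × 273.98 = KRW 33,311,756,948.05.
Route B — convert at spot, deposit KRW: 120,000,000 × 283.01 × 1.001840601511 = KRW 34,023,709,036.04.
The quoted forward undervalues BRL, so borrow BRL, convert to KRW at spot, deposit the KRW at 0.30%, and buy BRL forward at 273.98 to cover the loan.
The gap between the two covered legs is KRW 711,952,088.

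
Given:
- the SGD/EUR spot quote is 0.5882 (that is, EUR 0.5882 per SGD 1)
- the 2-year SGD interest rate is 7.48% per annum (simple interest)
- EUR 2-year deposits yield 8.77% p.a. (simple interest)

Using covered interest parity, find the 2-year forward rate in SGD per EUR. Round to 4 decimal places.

1.6628

T = 2 years.
EUR growth factor: 1 + 0.0877×2 = 1.175400.
Growth of 1 SGD over T: 1 + 0.0748×2 = 1.149600.
Forward (EUR per SGD) = 0.5882 × 1.175400 / 1.149600 = 0.6014007.
Quoted the other way: 1/0.6014007 = 1.6628 SGD per EUR.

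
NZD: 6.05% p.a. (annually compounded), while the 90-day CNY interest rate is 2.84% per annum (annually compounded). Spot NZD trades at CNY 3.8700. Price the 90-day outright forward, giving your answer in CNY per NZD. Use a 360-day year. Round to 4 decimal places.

T = 90/360 years.
Growth of 1 CNY over T: (1 + 0.0284)^(90/360) = 1.0070256.
NZD growth factor: (1 + 0.0605)^(90/360) = 1.0147935.
So F = 3.87 × 1.0070256 / 1.0147935 = 3.840376 (CNY/NZD).

3.8404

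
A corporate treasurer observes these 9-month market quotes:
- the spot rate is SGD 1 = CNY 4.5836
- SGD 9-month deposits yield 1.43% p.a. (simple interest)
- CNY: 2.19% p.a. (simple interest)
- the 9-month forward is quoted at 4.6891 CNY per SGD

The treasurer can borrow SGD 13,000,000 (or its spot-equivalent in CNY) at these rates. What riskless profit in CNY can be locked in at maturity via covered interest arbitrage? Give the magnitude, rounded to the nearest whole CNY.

T = 9/12 years.
Keep in SGD, deliver into the forward: 13,000,000·1.010725·4.6891 = CNY 61,612,077.77.
Swap to CNY now, deposit: 13,000,000·4.5836·1.016425 = CNY 60,565,513.19.
The quoted forward overvalues SGD, so borrow CNY, buy SGD at spot, deposit the SGD at 1.43%, and sell the proceeds forward at 4.6891.
Arbitrage profit = |61,612,077.77 − 60,565,513.19| = CNY 1,046,565.

CNY 1,046,565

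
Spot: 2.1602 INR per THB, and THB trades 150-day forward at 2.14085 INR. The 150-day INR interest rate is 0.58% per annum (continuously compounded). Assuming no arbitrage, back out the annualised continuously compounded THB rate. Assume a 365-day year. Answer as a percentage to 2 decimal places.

2.77%

T = 150/365 years.
By CIP, F/S equals the INR-to-THB growth ratio: 2.14085/2.1602 = 0.9910425.
The INR side grows by e^(0.0058×150/365) = 1.0023864.
So the THB growth factor = 1.0114464.
Take logs: ln 1.0114464 / (150/365) = 0.027695, so 2.77%.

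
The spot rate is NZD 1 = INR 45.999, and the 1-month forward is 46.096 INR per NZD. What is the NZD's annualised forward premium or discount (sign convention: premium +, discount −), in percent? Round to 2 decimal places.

+2.53%

T = 1/12 years.
(F − S)/S = (46.096 − 45.999)/45.999 = 0.0021087.
Per annum: 0.0021087 / (1/12) = 0.025304 = 2.53%.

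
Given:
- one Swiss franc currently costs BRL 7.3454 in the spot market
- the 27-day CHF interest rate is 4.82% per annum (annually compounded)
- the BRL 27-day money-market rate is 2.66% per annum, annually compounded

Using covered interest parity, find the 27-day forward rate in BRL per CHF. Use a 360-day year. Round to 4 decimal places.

T = 27/360 years.
Growth of 1 BRL over T: (1 + 0.0266)^(27/360) = 1.0019709.
Growth of 1 CHF over T: (1 + 0.0482)^(27/360) = 1.0035368.
CIP: F = S · (grow BRL)/(grow CHF) = 7.3454 × 1.0019709/1.0035368 = 7.333938 BRL per CHF.

7.3339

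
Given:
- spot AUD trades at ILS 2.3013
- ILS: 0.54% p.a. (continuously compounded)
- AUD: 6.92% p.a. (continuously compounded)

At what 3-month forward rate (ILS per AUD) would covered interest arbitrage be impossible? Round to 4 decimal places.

2.2649

T = 3/12 years.
Growth of 1 ILS over T: e^(0.0054×3/12) = 1.0013509.
Growth of 1 AUD over T: e^(0.0692×3/12) = 1.0174505.
CIP: F = S · (grow ILS)/(grow AUD) = 2.3013 × 1.0013509/1.0174505 = 2.264885 ILS per AUD.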